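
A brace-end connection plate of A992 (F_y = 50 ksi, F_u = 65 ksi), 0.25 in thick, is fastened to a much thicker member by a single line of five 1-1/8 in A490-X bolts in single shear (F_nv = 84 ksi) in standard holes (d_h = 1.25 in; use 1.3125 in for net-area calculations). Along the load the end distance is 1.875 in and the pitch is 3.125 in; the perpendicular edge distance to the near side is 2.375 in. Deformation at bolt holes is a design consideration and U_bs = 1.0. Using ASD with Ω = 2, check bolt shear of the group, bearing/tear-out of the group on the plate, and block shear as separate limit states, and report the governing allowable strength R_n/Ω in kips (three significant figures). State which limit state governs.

Bolt shear: A_b = π·1.125²/4 = 0.994 in²; R_n = 84 × 0.994 × 5 × 1 = 417.5 kips → 417.5 / 2 = 209 kips.
Bearing: edge l_c = 1.25, r_n = 24.38 kips; interior l_c = 1.875, r_n = 36.56 kips; R_n = 24.38 + 4·36.56 = 170.6 kips → 85.3 kips.
Block shear: A_gv = 3.594, A_nv = 2.117, A_nt = 0.4297 in²; R_n = min(0.6F_uA_nv, 0.6F_yA_gv) + U_bs·F_u·A_nt = 110.5 kips → 55.2 kips.
Block shear governs: 55.2 kips.

55.2 kips (block shear governs)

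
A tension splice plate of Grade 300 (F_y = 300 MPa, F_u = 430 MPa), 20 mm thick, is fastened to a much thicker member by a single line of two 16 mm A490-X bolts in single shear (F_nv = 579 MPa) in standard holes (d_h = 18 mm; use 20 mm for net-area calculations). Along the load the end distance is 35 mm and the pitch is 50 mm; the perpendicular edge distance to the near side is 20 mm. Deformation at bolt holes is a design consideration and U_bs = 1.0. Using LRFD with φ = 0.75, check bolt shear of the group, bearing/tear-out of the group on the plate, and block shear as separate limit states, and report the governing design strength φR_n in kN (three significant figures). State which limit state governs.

Bolt shear: A_b = π·16²/4 = 201.1 mm²; R_n = 579 × 201.1 × 2 × 1 / 1000 = 232.8 kN → 0.75 × 232.8 = 175 kN.
Bearing: edge l_c = 26, r_n = 268.3 kN; interior l_c = 32, r_n = 330.2 kN; R_n = 268.3 + 1·330.2 = 598.6 kN → 449 kN.
Block shear: A_gv = 1700, A_nv = 1100, A_nt = 200 mm²; R_n = min(0.6F_uA_nv, 0.6F_yA_gv) + U_bs·F_u·A_nt = 369.8 kN → 277 kN.
Bolt shear governs: 175 kN.

175 kN (bolt shear governs)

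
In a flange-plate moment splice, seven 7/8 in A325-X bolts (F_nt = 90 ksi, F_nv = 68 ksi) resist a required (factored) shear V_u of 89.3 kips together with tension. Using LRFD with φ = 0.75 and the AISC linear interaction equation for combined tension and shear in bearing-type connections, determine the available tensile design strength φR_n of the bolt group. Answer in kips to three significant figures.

A_b = π·0.875²/4 = 0.6013 in²; f_rv = 89.3 / (7 × 0.6013) = 21.22 ksi.
F'_nt = 1.3 F_nt − (F_nt / φF_nv) f_rv = 1.3·90 − (90/(0.75·68))·21.22 = 79.56 ksi, capped at F_nt → F'_nt = 79.56 ksi.
R_n = F'_nt · A_b · n = 79.56 × 0.6013 × 7 = 334.9 kips.
Design strength φR_n = 0.75 × 334.9 = 251 kips.

251 kips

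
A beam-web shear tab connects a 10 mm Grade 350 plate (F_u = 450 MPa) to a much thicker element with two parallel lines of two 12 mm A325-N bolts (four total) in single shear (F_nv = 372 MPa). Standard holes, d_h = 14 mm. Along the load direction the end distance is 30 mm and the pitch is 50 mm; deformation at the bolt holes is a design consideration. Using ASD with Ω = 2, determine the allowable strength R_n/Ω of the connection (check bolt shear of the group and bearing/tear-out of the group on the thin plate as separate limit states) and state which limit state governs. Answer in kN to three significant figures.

Bolt shear: A_b = π·12²/4 = 113.1 mm²; R_n = 372 × 113.1 × 4 × 1 / 1000 = 168.3 kN → 168.3 / 2 = 84.1 kN.
Bearing (1.2 l_c t F_u ≤ 2.4 d t F_u): upper limit = 2.4·12·10·450 / 1000 = 129.6 kN.
  Edge l_c = 30 − 14/2 = 23 → r_n = 124.2 kN; interior l_c = 50 − 14 = 36 → r_n = 129.6 kN.
  R_n,bearing = 2·124.2 + 2·129.6 = 507.6 kN → 507.6 / 2 = 254 kN.
Bolt shear governs: 84.1 kN.

84.1 kN (bolt shear governs)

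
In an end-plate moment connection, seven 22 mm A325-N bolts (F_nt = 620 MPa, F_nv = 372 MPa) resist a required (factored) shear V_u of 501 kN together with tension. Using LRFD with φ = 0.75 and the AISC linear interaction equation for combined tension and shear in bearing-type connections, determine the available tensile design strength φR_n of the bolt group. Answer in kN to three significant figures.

A_b = π·22²/4 = 380.1 mm²; f_rv = 501 × 1000 / (7 × 380.1) = 188.3 MPa.
F'_nt = 1.3 F_nt − (F_nt / φF_nv) f_rv = 1.3·620 − (620/(0.75·372))·188.3 = 387.6 MPa, capped at F_nt → F'_nt = 387.6 MPa.
R_n = F'_nt · A_b · n = 387.6 × 380.1 × 7 / 1000 = 1031 kN.
Design strength φR_n = 0.75 × 1031 = 774 kN.

774 kN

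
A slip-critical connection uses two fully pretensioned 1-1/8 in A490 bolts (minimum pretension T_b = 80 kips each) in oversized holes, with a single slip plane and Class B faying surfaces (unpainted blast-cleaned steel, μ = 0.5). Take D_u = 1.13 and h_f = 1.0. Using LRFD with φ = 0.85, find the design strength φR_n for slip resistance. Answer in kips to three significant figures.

76.8 kips

R_n = μ · D_u · h_f · T_b · n_s · n_b = 0.5 × 1.13 × 1.0 × 80 × 1 × 2 = 90.4 kips.
Design strength φR_n = 0.85 × 90.4 = 76.8 kips.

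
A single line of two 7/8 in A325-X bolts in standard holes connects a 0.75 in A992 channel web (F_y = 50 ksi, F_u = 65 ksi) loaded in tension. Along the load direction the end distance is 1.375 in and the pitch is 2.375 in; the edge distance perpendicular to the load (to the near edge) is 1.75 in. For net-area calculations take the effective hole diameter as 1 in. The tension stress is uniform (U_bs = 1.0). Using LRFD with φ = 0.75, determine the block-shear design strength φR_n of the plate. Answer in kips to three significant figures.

Shear plane L_v = 1.375 + 1·2.375 = 3.75 in; A_gv = 3.75 × 0.75 = 2.812 in².
A_nv = (3.75 − 1.5·1) × 0.75 = 1.688 in².
A_nt = (1.75 − 0.5·1) × 0.75 = 0.9375 in².
0.6 F_u A_nv = 65.81 kips; 0.6 F_y A_gv = 84.38 kips → shear rupture governs the shear term.
R_n = 65.81 + 1.0 × 65 × 0.9375 = 126.8 kips.
Design strength φR_n = 0.75 × 126.8 = 95.1 kips.

95.1 kips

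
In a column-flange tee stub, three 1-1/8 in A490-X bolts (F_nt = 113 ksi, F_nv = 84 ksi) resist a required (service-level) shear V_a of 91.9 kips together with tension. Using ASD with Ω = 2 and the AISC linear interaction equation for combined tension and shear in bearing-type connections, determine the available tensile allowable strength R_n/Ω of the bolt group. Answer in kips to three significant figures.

95.4 kips

A_b = π·1.125²/4 = 0.994 in²; f_rv = 91.9 / (3 × 0.994) = 30.82 ksi.
F'_nt = 1.3 F_nt − (Ω F_nt / F_nv) f_rv = 1.3·113 − (2·113/84)·30.82 = 63.99 ksi, capped at F_nt → F'_nt = 63.99 ksi.
R_n = F'_nt · A_b · n = 63.99 × 0.994 × 3 = 190.8 kips.
Allowable strength R_n/Ω = 190.8 / 2 = 95.4 kips.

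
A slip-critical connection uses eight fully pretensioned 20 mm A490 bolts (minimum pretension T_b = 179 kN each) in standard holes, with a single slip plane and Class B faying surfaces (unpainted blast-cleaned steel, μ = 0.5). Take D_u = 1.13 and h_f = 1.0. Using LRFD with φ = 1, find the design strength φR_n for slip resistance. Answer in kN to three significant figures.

809 kN

R_n = μ · D_u · h_f · T_b · n_s · n_b = 0.5 × 1.13 × 1.0 × 179 × 1 × 8 = 809.1 kN.
Design strength φR_n = 1 × 809.1 = 809 kN.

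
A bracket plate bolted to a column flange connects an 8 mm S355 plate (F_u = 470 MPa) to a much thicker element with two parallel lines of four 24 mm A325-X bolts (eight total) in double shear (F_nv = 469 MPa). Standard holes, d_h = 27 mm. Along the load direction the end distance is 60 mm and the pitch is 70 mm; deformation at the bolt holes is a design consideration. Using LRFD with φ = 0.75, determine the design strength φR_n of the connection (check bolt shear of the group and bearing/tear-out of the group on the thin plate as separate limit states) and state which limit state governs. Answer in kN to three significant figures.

Bolt shear: A_b = π·24²/4 = 452.4 mm²; R_n = 469 × 452.4 × 8 × 2 / 1000 = 3395 kN → 0.75 × 3395 = 2550 kN.
Bearing (1.2 l_c t F_u ≤ 2.4 d t F_u): upper limit = 2.4·24·8·470 / 1000 = 216.6 kN.
  Edge l_c = 60 − 27/2 = 46.5 → r_n = 209.8 kN; interior l_c = 70 − 27 = 43 → r_n = 194 kN.
  R_n,bearing = 2·209.8 + 6·194 = 1584 kN → 0.75 × 1584 = 1190 kN.
Bearing governs: 1190 kN.

1190 kN (bearing governs)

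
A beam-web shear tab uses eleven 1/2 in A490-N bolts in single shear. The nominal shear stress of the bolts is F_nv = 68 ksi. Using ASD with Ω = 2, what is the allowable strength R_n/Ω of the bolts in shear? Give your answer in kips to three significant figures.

73.4 kips

A_b = π × 0.5² / 4 = 0.1963 in².
R_n = F_nv · A_b · n · n_s = 68 × 0.1963 × 11 × 1 = 146.9 kips.
Allowable strength R_n/Ω = 146.9 / 2 = 73.4 kips.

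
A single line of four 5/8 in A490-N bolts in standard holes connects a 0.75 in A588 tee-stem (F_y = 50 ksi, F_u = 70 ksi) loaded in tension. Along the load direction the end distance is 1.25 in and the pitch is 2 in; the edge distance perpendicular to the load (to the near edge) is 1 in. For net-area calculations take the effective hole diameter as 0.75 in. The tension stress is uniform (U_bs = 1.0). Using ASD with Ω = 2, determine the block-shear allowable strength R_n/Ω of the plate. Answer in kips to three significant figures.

Shear plane L_v = 1.25 + 3·2 = 7.25 in; A_gv = 7.25 × 0.75 = 5.438 in².
A_nv = (7.25 − 3.5·0.75) × 0.75 = 3.469 in².
A_nt = (1 − 0.5·0.75) × 0.75 = 0.4688 in².
0.6 F_u A_nv = 145.7 kips; 0.6 F_y A_gv = 163.1 kips → shear rupture governs the shear term.
R_n = 145.7 + 1.0 × 70 × 0.4688 = 178.5 kips.
Allowable strength R_n/Ω = 178.5 / 2 = 89.2 kips.

89.2 kips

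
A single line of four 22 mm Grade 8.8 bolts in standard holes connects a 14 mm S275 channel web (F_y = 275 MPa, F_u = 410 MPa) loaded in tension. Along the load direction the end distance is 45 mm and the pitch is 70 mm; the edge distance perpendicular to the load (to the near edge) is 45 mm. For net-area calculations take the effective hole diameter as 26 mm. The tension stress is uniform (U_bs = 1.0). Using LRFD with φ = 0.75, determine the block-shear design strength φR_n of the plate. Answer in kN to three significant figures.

561 kN

Shear plane L_v = 45 + 3·70 = 255 mm; A_gv = 255 × 14 = 3570 mm².
A_nv = (255 − 3.5·26) × 14 = 2296 mm².
A_nt = (45 − 0.5·26) × 14 = 448 mm².
0.6 F_u A_nv = 564.8 kN; 0.6 F_y A_gv = 589.1 kN → shear rupture governs the shear term.
R_n = 564.8 + 1.0 × 410 × 448 / 1000 = 748.5 kN.
Design strength φR_n = 0.75 × 748.5 = 561 kN.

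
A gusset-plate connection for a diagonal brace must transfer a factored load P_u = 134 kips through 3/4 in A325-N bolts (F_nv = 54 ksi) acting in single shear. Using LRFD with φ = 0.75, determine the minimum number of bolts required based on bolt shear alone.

8 bolts

A_b = π·0.75²/4 = 0.4418 in².
Per-bolt design strength φR_n = 0.75 × 54 × 0.4418 × 1 = 17.89 kips.
n ≥ 134 / 17.89 = 7.489 → use 8 bolts.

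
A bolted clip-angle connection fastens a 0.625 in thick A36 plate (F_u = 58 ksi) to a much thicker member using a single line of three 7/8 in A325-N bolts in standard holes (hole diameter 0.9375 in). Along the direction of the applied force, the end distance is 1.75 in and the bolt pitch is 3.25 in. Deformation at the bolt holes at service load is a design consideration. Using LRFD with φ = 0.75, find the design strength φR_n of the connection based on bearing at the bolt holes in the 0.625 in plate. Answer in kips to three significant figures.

Per bolt r_n = 1.2 l_c t F_u ≤ 2.4 d t F_u; upper limit = 2.4 × 0.875 × 0.625 × 58 = 76.12 kips.
Edge bolt: l_c = 1.75 − 0.9375/2 = 1.281 in → 1.2 × 1.281 × 0.625 × 58 = 55.73 → r_n = 55.73 kips.
Interior bolts: l_c = 3.25 − 0.9375 = 2.312 in → 1.2 × 2.312 × 0.625 × 58 = 100.6 → r_n = 76.12 kips.
R_n = 1 × 55.73 + 2 × 76.12 = 208 kips.
Design strength φR_n = 0.75 × 208 = 156 kips.

156 kips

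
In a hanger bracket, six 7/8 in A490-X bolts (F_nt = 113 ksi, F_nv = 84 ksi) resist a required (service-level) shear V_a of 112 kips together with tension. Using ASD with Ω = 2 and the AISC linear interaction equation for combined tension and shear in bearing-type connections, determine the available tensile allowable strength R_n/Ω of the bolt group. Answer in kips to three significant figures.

114 kips

A_b = π·0.875²/4 = 0.6013 in²; f_rv = 112 / (6 × 0.6013) = 31.04 ksi.
F'_nt = 1.3 F_nt − (Ω F_nt / F_nv) f_rv = 1.3·113 − (2·113/84)·31.04 = 63.38 ksi, capped at F_nt → F'_nt = 63.38 ksi.
R_n = F'_nt · A_b · n = 63.38 × 0.6013 × 6 = 228.7 kips.
Allowable strength R_n/Ω = 228.7 / 2 = 114 kips.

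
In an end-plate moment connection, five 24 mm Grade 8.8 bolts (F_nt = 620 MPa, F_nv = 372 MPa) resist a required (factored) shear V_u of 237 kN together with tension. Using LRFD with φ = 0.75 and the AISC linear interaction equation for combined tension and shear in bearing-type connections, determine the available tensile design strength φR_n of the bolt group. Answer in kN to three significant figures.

972 kN

A_b = π·24²/4 = 452.4 mm²; f_rv = 237 × 1000 / (5 × 452.4) = 104.8 MPa.
F'_nt = 1.3 F_nt − (F_nt / φF_nv) f_rv = 1.3·620 − (620/(0.75·372))·104.8 = 573.2 MPa, capped at F_nt → F'_nt = 573.2 MPa.
R_n = F'_nt · A_b · n = 573.2 × 452.4 × 5 / 1000 = 1296 kN.
Design strength φR_n = 0.75 × 1296 = 972 kN.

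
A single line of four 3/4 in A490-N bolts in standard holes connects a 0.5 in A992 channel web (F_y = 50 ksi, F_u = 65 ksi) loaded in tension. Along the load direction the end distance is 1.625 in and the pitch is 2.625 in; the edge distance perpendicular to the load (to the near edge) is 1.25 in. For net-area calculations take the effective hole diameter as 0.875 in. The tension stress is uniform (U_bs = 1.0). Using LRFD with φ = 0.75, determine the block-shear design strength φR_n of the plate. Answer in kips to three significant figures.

Shear plane L_v = 1.625 + 3·2.625 = 9.5 in; A_gv = 9.5 × 0.5 = 4.75 in².
A_nv = (9.5 − 3.5·0.875) × 0.5 = 3.219 in².
A_nt = (1.25 − 0.5·0.875) × 0.5 = 0.4062 in².
0.6 F_u A_nv = 125.5 kips; 0.6 F_y A_gv = 142.5 kips → shear rupture governs the shear term.
R_n = 125.5 + 1.0 × 65 × 0.4062 = 151.9 kips.
Design strength φR_n = 0.75 × 151.9 = 114 kips.

114 kips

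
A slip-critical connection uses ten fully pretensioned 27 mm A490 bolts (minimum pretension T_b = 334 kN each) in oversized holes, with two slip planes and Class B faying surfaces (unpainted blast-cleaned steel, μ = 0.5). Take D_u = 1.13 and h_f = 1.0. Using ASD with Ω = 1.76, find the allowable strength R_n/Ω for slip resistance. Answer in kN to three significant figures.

R_n = μ · D_u · h_f · T_b · n_s · n_b = 0.5 × 1.13 × 1.0 × 334 × 2 × 10 = 3774 kN.
Allowable strength R_n/Ω = 3774 / 1.76 = 2140 kN.

2140 kN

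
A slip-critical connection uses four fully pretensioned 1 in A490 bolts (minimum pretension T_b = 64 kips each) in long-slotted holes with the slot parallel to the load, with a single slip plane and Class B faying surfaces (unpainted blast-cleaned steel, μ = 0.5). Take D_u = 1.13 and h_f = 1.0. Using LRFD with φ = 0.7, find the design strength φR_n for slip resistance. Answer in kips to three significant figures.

R_n = μ · D_u · h_f · T_b · n_s · n_b = 0.5 × 1.13 × 1.0 × 64 × 1 × 4 = 144.6 kips.
Design strength φR_n = 0.7 × 144.6 = 101 kips.

101 kips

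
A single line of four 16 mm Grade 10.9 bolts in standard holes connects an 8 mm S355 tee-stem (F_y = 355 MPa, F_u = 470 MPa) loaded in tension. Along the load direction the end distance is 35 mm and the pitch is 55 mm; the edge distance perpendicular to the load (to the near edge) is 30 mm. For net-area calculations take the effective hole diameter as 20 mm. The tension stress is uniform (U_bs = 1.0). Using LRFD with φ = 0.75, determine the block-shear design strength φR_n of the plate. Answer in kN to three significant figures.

Shear plane L_v = 35 + 3·55 = 200 mm; A_gv = 200 × 8 = 1600 mm².
A_nv = (200 − 3.5·20) × 8 = 1040 mm².
A_nt = (30 − 0.5·20) × 8 = 160 mm².
0.6 F_u A_nv = 293.3 kN; 0.6 F_y A_gv = 340.8 kN → shear rupture governs the shear term.
R_n = 293.3 + 1.0 × 470 × 160 / 1000 = 368.5 kN.
Design strength φR_n = 0.75 × 368.5 = 276 kN.

276 kN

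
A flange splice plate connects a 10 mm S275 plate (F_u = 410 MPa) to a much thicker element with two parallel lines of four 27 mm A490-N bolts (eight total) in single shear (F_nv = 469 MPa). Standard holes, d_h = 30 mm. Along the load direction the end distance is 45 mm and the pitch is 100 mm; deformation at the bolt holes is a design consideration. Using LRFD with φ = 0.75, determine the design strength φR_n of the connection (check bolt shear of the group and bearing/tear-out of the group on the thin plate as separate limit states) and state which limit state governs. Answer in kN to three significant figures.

Bolt shear: A_b = π·27²/4 = 572.6 mm²; R_n = 469 × 572.6 × 8 × 1 / 1000 = 2148 kN → 0.75 × 2148 = 1610 kN.
Bearing (1.2 l_c t F_u ≤ 2.4 d t F_u): upper limit = 2.4·27·10·410 / 1000 = 265.7 kN.
  Edge l_c = 45 − 30/2 = 30 → r_n = 147.6 kN; interior l_c = 100 − 30 = 70 → r_n = 265.7 kN.
  R_n,bearing = 2·147.6 + 6·265.7 = 1889 kN → 0.75 × 1889 = 1420 kN.
Bearing governs: 1420 kN.

1420 kN (bearing governs)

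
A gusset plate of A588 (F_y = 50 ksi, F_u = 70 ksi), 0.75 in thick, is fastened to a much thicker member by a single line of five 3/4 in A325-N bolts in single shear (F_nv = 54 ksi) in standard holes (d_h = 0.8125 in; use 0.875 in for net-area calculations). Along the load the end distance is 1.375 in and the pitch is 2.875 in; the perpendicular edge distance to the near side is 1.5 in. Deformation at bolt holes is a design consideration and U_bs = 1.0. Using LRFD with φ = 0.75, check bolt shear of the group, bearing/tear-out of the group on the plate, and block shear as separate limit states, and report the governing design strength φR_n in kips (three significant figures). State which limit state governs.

Bolt shear: A_b = π·0.75²/4 = 0.4418 in²; R_n = 54 × 0.4418 × 5 × 1 = 119.3 kips → 0.75 × 119.3 = 89.5 kips.
Bearing: edge l_c = 0.9688, r_n = 61.03 kips; interior l_c = 2.062, r_n = 94.5 kips; R_n = 61.03 + 4·94.5 = 439 kips → 329 kips.
Block shear: A_gv = 9.656, A_nv = 6.703, A_nt = 0.7969 in²; R_n = min(0.6F_uA_nv, 0.6F_yA_gv) + U_bs·F_u·A_nt = 337.3 kips → 253 kips.
Bolt shear governs: 89.5 kips.

89.5 kips (bolt shear governs)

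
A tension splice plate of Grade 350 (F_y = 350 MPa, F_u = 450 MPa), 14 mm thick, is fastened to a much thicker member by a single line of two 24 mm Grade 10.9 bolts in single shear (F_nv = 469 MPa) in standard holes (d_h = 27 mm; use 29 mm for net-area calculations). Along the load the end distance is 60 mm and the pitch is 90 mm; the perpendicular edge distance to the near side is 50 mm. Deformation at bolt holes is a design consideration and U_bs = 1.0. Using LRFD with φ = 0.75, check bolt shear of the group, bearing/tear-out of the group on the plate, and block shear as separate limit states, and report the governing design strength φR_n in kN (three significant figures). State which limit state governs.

318 kN (bolt shear governs)

Bolt shear: A_b = π·24²/4 = 452.4 mm²; R_n = 469 × 452.4 × 2 × 1 / 1000 = 424.3 kN → 0.75 × 424.3 = 318 kN.
Bearing: edge l_c = 46.5, r_n = 351.5 kN; interior l_c = 63, r_n = 362.9 kN; R_n = 351.5 + 1·362.9 = 714.4 kN → 536 kN.
Block shear: A_gv = 2100, A_nv = 1491, A_nt = 497 mm²; R_n = min(0.6F_uA_nv, 0.6F_yA_gv) + U_bs·F_u·A_nt = 626.2 kN → 470 kN.
Bolt shear governs: 318 kN.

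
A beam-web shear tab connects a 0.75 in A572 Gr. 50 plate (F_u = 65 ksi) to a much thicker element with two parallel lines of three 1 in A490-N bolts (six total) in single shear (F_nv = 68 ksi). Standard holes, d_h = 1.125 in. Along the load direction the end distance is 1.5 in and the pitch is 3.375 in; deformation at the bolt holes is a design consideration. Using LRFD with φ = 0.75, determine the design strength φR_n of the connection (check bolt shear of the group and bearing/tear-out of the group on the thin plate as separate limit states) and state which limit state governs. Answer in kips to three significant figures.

Bolt shear: A_b = π·1²/4 = 0.7854 in²; R_n = 68 × 0.7854 × 6 × 1 = 320.4 kips → 0.75 × 320.4 = 240 kips.
Bearing (1.2 l_c t F_u ≤ 2.4 d t F_u): upper limit = 2.4·1·0.75·65 = 117 kips.
  Edge l_c = 1.5 − 1.125/2 = 0.9375 → r_n = 54.84 kips; interior l_c = 3.375 − 1.125 = 2.25 → r_n = 117 kips.
  R_n,bearing = 2·54.84 + 4·117 = 577.7 kips → 0.75 × 577.7 = 433 kips.
Bolt shear governs: 240 kips.

240 kips (bolt shear governs)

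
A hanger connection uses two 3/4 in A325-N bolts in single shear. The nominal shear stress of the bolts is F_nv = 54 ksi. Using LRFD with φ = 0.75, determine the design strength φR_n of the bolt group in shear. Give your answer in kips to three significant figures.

35.8 kips

A_b = π × 0.75² / 4 = 0.4418 in².
R_n = F_nv · A_b · n · n_s = 54 × 0.4418 × 2 × 1 = 47.71 kips.
Design strength φR_n = 0.75 × 47.71 = 35.8 kips.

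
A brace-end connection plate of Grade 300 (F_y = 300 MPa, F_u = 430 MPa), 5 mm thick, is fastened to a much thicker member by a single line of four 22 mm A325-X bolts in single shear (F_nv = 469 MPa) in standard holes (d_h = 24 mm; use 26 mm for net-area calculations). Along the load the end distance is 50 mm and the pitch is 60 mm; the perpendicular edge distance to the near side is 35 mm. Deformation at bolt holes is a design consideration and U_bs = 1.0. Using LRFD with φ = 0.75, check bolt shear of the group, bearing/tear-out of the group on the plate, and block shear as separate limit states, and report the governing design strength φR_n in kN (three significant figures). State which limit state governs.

170 kN (block shear governs)

Bolt shear: A_b = π·22²/4 = 380.1 mm²; R_n = 469 × 380.1 × 4 × 1 / 1000 = 713.1 kN → 0.75 × 713.1 = 535 kN.
Bearing: edge l_c = 38, r_n = 98.04 kN; interior l_c = 36, r_n = 92.88 kN; R_n = 98.04 + 3·92.88 = 376.7 kN → 283 kN.
Block shear: A_gv = 1150, A_nv = 695, A_nt = 110 mm²; R_n = min(0.6F_uA_nv, 0.6F_yA_gv) + U_bs·F_u·A_nt = 226.6 kN → 170 kN.
Block shear governs: 170 kN.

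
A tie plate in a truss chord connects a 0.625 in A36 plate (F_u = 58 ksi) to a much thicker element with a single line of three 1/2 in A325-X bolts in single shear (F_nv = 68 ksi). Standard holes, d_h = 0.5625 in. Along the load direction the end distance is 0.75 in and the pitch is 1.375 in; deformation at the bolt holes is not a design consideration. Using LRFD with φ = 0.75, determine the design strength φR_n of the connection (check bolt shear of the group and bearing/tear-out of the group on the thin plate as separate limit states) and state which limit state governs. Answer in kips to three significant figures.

Bolt shear: A_b = π·0.5²/4 = 0.1963 in²; R_n = 68 × 0.1963 × 3 × 1 = 40.06 kips → 0.75 × 40.06 = 30 kips.
Bearing (1.5 l_c t F_u ≤ 3.0 d t F_u): upper limit = 3.0·0.5·0.625·58 = 54.38 kips.
  Edge l_c = 0.75 − 0.5625/2 = 0.4688 → r_n = 25.49 kips; interior l_c = 1.375 − 0.5625 = 0.8125 → r_n = 44.18 kips.
  R_n,bearing = 1·25.49 + 2·44.18 = 113.8 kips → 0.75 × 113.8 = 85.4 kips.
Bolt shear governs: 30 kips.

30 kips (bolt shear governs)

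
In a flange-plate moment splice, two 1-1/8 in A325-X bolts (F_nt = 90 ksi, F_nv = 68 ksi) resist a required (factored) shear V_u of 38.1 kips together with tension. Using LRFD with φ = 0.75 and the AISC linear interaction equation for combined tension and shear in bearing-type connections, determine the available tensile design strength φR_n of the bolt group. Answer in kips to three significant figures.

A_b = π·1.125²/4 = 0.994 in²; f_rv = 38.1 / (2 × 0.994) = 19.16 ksi.
F'_nt = 1.3 F_nt − (F_nt / φF_nv) f_rv = 1.3·90 − (90/(0.75·68))·19.16 = 83.18 ksi, capped at F_nt → F'_nt = 83.18 ksi.
R_n = F'_nt · A_b · n = 83.18 × 0.994 × 2 = 165.4 kips.
Design strength φR_n = 0.75 × 165.4 = 124 kips.

124 kips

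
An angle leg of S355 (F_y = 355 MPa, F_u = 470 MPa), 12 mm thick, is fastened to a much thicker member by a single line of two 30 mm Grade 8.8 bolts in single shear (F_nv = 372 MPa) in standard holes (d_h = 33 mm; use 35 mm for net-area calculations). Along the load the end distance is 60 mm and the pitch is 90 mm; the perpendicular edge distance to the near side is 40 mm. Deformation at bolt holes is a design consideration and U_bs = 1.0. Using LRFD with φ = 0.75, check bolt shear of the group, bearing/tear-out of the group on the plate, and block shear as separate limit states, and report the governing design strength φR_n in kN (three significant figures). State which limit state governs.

343 kN (block shear governs)

Bolt shear: A_b = π·30²/4 = 706.9 mm²; R_n = 372 × 706.9 × 2 × 1 / 1000 = 525.9 kN → 0.75 × 525.9 = 394 kN.
Bearing: edge l_c = 43.5, r_n = 294.4 kN; interior l_c = 57, r_n = 385.8 kN; R_n = 294.4 + 1·385.8 = 680.2 kN → 510 kN.
Block shear: A_gv = 1800, A_nv = 1170, A_nt = 270 mm²; R_n = min(0.6F_uA_nv, 0.6F_yA_gv) + U_bs·F_u·A_nt = 456.8 kN → 343 kN.
Block shear governs: 343 kN.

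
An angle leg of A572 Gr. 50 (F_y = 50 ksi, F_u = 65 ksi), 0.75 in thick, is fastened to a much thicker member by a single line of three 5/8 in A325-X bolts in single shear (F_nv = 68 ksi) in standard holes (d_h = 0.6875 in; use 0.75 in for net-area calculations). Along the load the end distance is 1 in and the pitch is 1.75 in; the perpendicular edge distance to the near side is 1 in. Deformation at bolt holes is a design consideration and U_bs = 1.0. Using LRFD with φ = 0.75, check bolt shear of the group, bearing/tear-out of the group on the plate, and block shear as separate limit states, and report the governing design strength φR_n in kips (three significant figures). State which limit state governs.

46.9 kips (bolt shear governs)

Bolt shear: A_b = π·0.625²/4 = 0.3068 in²; R_n = 68 × 0.3068 × 3 × 1 = 62.59 kips → 0.75 × 62.59 = 46.9 kips.
Bearing: edge l_c = 0.6562, r_n = 38.39 kips; interior l_c = 1.062, r_n = 62.16 kips; R_n = 38.39 + 2·62.16 = 162.7 kips → 122 kips.
Block shear: A_gv = 3.375, A_nv = 1.969, A_nt = 0.4688 in²; R_n = min(0.6F_uA_nv, 0.6F_yA_gv) + U_bs·F_u·A_nt = 107.2 kips → 80.4 kips.
Bolt shear governs: 46.9 kips.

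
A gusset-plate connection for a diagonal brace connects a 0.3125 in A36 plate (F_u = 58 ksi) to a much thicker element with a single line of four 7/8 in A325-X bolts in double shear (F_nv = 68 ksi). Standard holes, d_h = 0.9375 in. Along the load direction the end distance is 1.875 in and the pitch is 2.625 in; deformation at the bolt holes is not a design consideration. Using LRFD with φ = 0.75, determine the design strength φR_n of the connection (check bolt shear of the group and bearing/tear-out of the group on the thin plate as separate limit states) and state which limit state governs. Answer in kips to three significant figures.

132 kips (bearing governs)

Bolt shear: A_b = π·0.875²/4 = 0.6013 in²; R_n = 68 × 0.6013 × 4 × 2 = 327.1 kips → 0.75 × 327.1 = 245 kips.
Bearing (1.5 l_c t F_u ≤ 3.0 d t F_u): upper limit = 3.0·0.875·0.3125·58 = 47.58 kips.
  Edge l_c = 1.875 − 0.9375/2 = 1.406 → r_n = 38.23 kips; interior l_c = 2.625 − 0.9375 = 1.688 → r_n = 45.88 kips.
  R_n,bearing = 1·38.23 + 3·45.88 = 175.9 kips → 0.75 × 175.9 = 132 kips.
Bearing governs: 132 kips.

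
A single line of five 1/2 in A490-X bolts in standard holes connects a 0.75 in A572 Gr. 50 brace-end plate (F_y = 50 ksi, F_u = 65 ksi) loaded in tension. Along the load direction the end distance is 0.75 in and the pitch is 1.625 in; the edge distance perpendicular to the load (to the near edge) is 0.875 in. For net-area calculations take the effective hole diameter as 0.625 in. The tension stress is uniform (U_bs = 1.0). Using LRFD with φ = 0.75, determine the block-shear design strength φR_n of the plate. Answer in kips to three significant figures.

Shear plane L_v = 0.75 + 4·1.625 = 7.25 in; A_gv = 7.25 × 0.75 = 5.438 in².
A_nv = (7.25 − 4.5·0.625) × 0.75 = 3.328 in².
A_nt = (0.875 − 0.5·0.625) × 0.75 = 0.4219 in².
0.6 F_u A_nv = 129.8 kips; 0.6 F_y A_gv = 163.1 kips → shear rupture governs the shear term.
R_n = 129.8 + 1.0 × 65 × 0.4219 = 157.2 kips.
Design strength φR_n = 0.75 × 157.2 = 118 kips.

118 kips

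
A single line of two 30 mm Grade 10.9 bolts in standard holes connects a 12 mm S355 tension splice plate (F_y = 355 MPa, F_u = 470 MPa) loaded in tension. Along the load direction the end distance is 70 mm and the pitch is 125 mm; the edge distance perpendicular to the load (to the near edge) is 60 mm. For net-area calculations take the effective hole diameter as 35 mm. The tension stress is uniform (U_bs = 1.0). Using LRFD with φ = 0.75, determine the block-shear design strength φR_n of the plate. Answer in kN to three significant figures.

Shear plane L_v = 70 + 1·125 = 195 mm; A_gv = 195 × 12 = 2340 mm².
A_nv = (195 − 1.5·35) × 12 = 1710 mm².
A_nt = (60 − 0.5·35) × 12 = 510 mm².
0.6 F_u A_nv = 482.2 kN; 0.6 F_y A_gv = 498.4 kN → shear rupture governs the shear term.
R_n = 482.2 + 1.0 × 470 × 510 / 1000 = 721.9 kN.
Design strength φR_n = 0.75 × 721.9 = 541 kN.

541 kN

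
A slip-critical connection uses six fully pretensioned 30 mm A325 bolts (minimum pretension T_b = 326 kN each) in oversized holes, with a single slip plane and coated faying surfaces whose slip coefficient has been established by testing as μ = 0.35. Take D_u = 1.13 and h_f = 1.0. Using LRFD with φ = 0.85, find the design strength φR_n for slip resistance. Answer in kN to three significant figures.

658 kN

R_n = μ · D_u · h_f · T_b · n_s · n_b = 0.35 × 1.13 × 1.0 × 326 × 1 × 6 = 773.6 kN.
Design strength φR_n = 0.85 × 773.6 = 658 kN.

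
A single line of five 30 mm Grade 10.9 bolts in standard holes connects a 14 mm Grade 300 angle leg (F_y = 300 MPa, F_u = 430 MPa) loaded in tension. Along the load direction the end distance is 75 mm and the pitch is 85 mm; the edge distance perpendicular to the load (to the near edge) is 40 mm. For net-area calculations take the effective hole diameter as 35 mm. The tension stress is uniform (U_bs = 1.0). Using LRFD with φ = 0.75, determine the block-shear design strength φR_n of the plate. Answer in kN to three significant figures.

Shear plane L_v = 75 + 4·85 = 415 mm; A_gv = 415 × 14 = 5810 mm².
A_nv = (415 − 4.5·35) × 14 = 3605 mm².
A_nt = (40 − 0.5·35) × 14 = 315 mm².
0.6 F_u A_nv = 930.1 kN; 0.6 F_y A_gv = 1046 kN → shear rupture governs the shear term.
R_n = 930.1 + 1.0 × 430 × 315 / 1000 = 1066 kN.
Design strength φR_n = 0.75 × 1066 = 799 kN.

799 kN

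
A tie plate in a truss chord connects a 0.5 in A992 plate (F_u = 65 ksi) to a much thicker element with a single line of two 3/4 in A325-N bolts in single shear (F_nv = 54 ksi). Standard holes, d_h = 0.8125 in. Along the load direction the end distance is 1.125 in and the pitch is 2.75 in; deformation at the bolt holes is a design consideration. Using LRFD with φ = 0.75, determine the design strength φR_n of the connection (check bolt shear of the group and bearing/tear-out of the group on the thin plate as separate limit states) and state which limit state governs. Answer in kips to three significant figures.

Bolt shear: A_b = π·0.75²/4 = 0.4418 in²; R_n = 54 × 0.4418 × 2 × 1 = 47.71 kips → 0.75 × 47.71 = 35.8 kips.
Bearing (1.2 l_c t F_u ≤ 2.4 d t F_u): upper limit = 2.4·0.75·0.5·65 = 58.5 kips.
  Edge l_c = 1.125 − 0.8125/2 = 0.7188 → r_n = 28.03 kips; interior l_c = 2.75 − 0.8125 = 1.938 → r_n = 58.5 kips.
  R_n,bearing = 1·28.03 + 1·58.5 = 86.53 kips → 0.75 × 86.53 = 64.9 kips.
Bolt shear governs: 35.8 kips.

35.8 kips (bolt shear governs)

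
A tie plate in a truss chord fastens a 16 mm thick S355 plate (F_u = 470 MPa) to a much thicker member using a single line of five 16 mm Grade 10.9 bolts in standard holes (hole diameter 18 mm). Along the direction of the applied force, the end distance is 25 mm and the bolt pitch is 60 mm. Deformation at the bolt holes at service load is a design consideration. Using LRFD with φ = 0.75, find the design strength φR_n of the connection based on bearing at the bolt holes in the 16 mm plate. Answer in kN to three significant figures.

Per bolt r_n = 1.2 l_c t F_u ≤ 2.4 d t F_u; upper limit = 2.4 × 16 × 16 × 470 / 1000 = 288.8 kN.
Edge bolt: l_c = 25 − 18/2 = 16 mm → 1.2 × 16 × 16 × 470 / 1000 = 144.4 → r_n = 144.4 kN.
Interior bolts: l_c = 60 − 18 = 42 mm → 1.2 × 42 × 16 × 470 / 1000 = 379 → r_n = 288.8 kN.
R_n = 1 × 144.4 + 4 × 288.8 = 1299 kN.
Design strength φR_n = 0.75 × 1299 = 975 kN.

975 kN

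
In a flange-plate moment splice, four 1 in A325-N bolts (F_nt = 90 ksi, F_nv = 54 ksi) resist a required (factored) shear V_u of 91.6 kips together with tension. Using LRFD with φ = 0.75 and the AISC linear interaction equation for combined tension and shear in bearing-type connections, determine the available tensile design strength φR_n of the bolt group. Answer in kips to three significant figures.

A_b = π·1²/4 = 0.7854 in²; f_rv = 91.6 / (4 × 0.7854) = 29.16 ksi.
F'_nt = 1.3 F_nt − (F_nt / φF_nv) f_rv = 1.3·90 − (90/(0.75·54))·29.16 = 52.21 ksi, capped at F_nt → F'_nt = 52.21 ksi.
R_n = F'_nt · A_b · n = 52.21 × 0.7854 × 4 = 164 kips.
Design strength φR_n = 0.75 × 164 = 123 kips.

123 kips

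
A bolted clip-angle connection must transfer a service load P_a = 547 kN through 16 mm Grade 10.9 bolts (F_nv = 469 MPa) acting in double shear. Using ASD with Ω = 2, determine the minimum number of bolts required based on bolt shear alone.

6 bolts

A_b = π·16²/4 = 201.1 mm².
Per-bolt allowable strength R_n/Ω = 469 × 201.1 × 2 / 1000 / 2 = 94.3 kN.
n ≥ 547 / 94.3 = 5.801 → use 6 bolts.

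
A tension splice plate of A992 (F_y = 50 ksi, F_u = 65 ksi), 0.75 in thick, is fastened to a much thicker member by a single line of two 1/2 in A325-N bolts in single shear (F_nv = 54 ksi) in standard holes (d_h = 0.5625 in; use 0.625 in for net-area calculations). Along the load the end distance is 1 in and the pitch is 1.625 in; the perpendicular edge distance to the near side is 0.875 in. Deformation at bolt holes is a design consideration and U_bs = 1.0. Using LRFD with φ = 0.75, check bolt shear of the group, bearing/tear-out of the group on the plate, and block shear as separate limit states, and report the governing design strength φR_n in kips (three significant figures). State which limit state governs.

15.9 kips (bolt shear governs)

Bolt shear: A_b = π·0.5²/4 = 0.1963 in²; R_n = 54 × 0.1963 × 2 × 1 = 21.21 kips → 0.75 × 21.21 = 15.9 kips.
Bearing: edge l_c = 0.7188, r_n = 42.05 kips; interior l_c = 1.062, r_n = 58.5 kips; R_n = 42.05 + 1·58.5 = 100.5 kips → 75.4 kips.
Block shear: A_gv = 1.969, A_nv = 1.266, A_nt = 0.4219 in²; R_n = min(0.6F_uA_nv, 0.6F_yA_gv) + U_bs·F_u·A_nt = 76.78 kips → 57.6 kips.
Bolt shear governs: 15.9 kips.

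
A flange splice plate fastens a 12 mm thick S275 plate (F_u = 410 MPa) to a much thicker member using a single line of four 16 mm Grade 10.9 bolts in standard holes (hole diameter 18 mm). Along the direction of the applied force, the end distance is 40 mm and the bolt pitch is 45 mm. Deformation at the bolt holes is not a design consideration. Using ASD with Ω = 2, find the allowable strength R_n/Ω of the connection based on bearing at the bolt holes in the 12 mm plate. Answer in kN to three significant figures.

Per bolt r_n = 1.5 l_c t F_u ≤ 3.0 d t F_u; upper limit = 3.0 × 16 × 12 × 410 / 1000 = 236.2 kN.
Edge bolt: l_c = 40 − 18/2 = 31 mm → 1.5 × 31 × 12 × 410 / 1000 = 228.8 → r_n = 228.8 kN.
Interior bolts: l_c = 45 − 18 = 27 mm → 1.5 × 27 × 12 × 410 / 1000 = 199.3 → r_n = 199.3 kN.
R_n = 1 × 228.8 + 3 × 199.3 = 826.6 kN.
Allowable strength R_n/Ω = 826.6 / 2 = 413 kN.

413 kN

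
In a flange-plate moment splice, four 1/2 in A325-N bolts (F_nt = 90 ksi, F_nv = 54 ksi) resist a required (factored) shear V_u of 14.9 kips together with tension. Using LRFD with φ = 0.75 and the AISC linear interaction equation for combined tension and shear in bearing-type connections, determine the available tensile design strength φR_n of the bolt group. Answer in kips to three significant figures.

44.1 kips

A_b = π·0.5²/4 = 0.1963 in²; f_rv = 14.9 / (4 × 0.1963) = 18.97 ksi.
F'_nt = 1.3 F_nt − (F_nt / φF_nv) f_rv = 1.3·90 − (90/(0.75·54))·18.97 = 74.84 ksi, capped at F_nt → F'_nt = 74.84 ksi.
R_n = F'_nt · A_b · n = 74.84 × 0.1963 × 4 = 58.78 kips.
Design strength φR_n = 0.75 × 58.78 = 44.1 kips.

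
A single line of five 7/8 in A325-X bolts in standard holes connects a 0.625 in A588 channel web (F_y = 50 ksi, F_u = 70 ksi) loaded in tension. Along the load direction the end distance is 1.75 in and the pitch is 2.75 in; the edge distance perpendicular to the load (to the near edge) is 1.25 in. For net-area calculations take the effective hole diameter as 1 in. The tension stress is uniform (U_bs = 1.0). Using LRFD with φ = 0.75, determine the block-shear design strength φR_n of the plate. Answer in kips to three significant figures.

187 kips

Shear plane L_v = 1.75 + 4·2.75 = 12.75 in; A_gv = 12.75 × 0.625 = 7.969 in².
A_nv = (12.75 − 4.5·1) × 0.625 = 5.156 in².
A_nt = (1.25 − 0.5·1) × 0.625 = 0.4688 in².
0.6 F_u A_nv = 216.6 kips; 0.6 F_y A_gv = 239.1 kips → shear rupture governs the shear term.
R_n = 216.6 + 1.0 × 70 × 0.4688 = 249.4 kips.
Design strength φR_n = 0.75 × 249.4 = 187 kips.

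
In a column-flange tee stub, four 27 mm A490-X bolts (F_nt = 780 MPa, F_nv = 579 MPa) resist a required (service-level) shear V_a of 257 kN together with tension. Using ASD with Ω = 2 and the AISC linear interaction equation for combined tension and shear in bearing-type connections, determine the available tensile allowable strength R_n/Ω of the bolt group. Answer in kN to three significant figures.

815 kN

A_b = π·27²/4 = 572.6 mm²; f_rv = 257 × 1000 / (4 × 572.6) = 112.2 MPa.
F'_nt = 1.3 F_nt − (Ω F_nt / F_nv) f_rv = 1.3·780 − (2·780/579)·112.2 = 711.7 MPa, capped at F_nt → F'_nt = 711.7 MPa.
R_n = F'_nt · A_b · n = 711.7 × 572.6 × 4 / 1000 = 1630 kN.
Allowable strength R_n/Ω = 1630 / 2 = 815 kN.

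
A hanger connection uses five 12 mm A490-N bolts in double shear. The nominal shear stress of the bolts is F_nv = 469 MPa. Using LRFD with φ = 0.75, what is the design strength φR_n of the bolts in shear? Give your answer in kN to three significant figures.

398 kN

A_b = π × 12² / 4 = 113.1 mm².
R_n = F_nv · A_b · n · n_s = 469 × 113.1 × 5 × 2 / 1000 = 530.4 kN.
Design strength φR_n = 0.75 × 530.4 = 398 kN.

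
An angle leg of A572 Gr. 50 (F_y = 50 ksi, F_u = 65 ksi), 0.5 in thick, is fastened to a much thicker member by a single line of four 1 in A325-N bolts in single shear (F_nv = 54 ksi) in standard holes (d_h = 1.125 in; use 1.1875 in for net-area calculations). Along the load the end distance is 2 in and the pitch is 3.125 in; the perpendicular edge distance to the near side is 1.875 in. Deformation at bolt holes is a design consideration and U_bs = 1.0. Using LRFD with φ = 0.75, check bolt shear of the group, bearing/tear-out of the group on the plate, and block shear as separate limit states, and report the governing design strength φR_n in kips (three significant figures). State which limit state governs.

Bolt shear: A_b = π·1²/4 = 0.7854 in²; R_n = 54 × 0.7854 × 4 × 1 = 169.6 kips → 0.75 × 169.6 = 127 kips.
Bearing: edge l_c = 1.438, r_n = 56.06 kips; interior l_c = 2, r_n = 78 kips; R_n = 56.06 + 3·78 = 290.1 kips → 218 kips.
Block shear: A_gv = 5.688, A_nv = 3.609, A_nt = 0.6406 in²; R_n = min(0.6F_uA_nv, 0.6F_yA_gv) + U_bs·F_u·A_nt = 182.4 kips → 137 kips.
Bolt shear governs: 127 kips.

127 kips (bolt shear governs)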